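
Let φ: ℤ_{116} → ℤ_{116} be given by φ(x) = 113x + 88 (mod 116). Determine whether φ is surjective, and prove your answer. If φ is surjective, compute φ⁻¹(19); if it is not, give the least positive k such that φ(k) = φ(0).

By definition, φ is surjective if every y in the codomain equals φ(x) for some x in the domain.
Since gcd(113, 116) = 1, 113 is invertible modulo 116. Euclid's algorithm: 116 = 1·113 + 3, 113 = 37·3 + 2, 3 = 1·2 + 1; back-substituting gives 1 = 77·113 − 75·116, so 113⁻¹ ≡ 77 (mod 116).
For any y ∈ ℤ_{116}, x = 77(y − 88) mod 116 satisfies φ(x) = 113·77(y − 88) + 88 ≡ y (since 113·77 ≡ 1 mod 116). So every y has a preimage.
Therefore φ is surjective.
Since φ is surjective, we find φ⁻¹(19): we need 113x ≡ 19 − 88 ≡ 47 (mod 116). Using 113⁻¹ = 77: x ≡ 77·47 = 3619 = 31·116 + 23, so x = 23.
Check: φ(23) = 113·23 + 88 = 2687 = 23·116 + 19 ≡ 19 (mod 116).

23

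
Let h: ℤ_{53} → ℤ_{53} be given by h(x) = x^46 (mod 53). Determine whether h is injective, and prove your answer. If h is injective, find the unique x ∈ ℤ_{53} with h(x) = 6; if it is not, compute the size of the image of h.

27

h(26): Repeated squaring mod 53: 26^1 ≡ 26, 26^2 ≡ 26² = 676 ≡ 40, 26^4 ≡ 40² = 1600 ≡ 10, 26^8 ≡ 10² = 100 ≡ 47, 26^16 ≡ 47² = 2209 ≡ 36, 26^32 ≡ 36² = 1296 ≡ 24. Since 46 = 32 + 8 + 4 + 2, 26^46 ≡ 24·47·10·40: 24·47 = 1128 ≡ 15, then 15·10 = 150 ≡ 44, then 44·40 = 1760 ≡ 11. So 26^46 ≡ 11 (mod 53).
h(27): Repeated squaring mod 53: 27^1 ≡ 27, 27^2 ≡ 27² = 729 ≡ 40, 27^4 ≡ 40² = 1600 ≡ 10, 27^8 ≡ 10² = 100 ≡ 47, 27^16 ≡ 47² = 2209 ≡ 36, 27^32 ≡ 36² = 1296 ≡ 24. Since 46 = 32 + 8 + 4 + 2, 27^46 ≡ 24·47·10·40: 24·47 = 1128 ≡ 15, then 15·10 = 150 ≡ 44, then 44·40 = 1760 ≡ 11. So 27^46 ≡ 11 (mod 53).
So h(26) = h(27) = 11 while 26 ≠ 27, so h is not injective.
Since h is not injective, we determine |image(h)|. Computing x^46 mod 53 for each x (by repeated squaring, reducing mod 53 at every step), the values h(0), h(1), …, h(52) are: 0, 1, 29, 4, 46, 37, 10, 24, 9, 16, 13, 28, 25, 15, 7, 42, 49, 47, 40, 38, 6, 43, 17, 52, 36, 44, 11, 11, 44, 36, 52, 17, 43, 6, 38, 40, 47, 49, 42, 7, 15, 25, 28, 13, 16, 9, 24, 10, 37, 46, 4, 29, 1.
The distinct values are {0, 1, 4, 6, 7, 9, 10, 11, 13, 15, 16, 17, 24, 25, 28, 29, 36, 37, 38, 40, 42, 43, 44, 46, 47, 49, 52}; there are 27 of them.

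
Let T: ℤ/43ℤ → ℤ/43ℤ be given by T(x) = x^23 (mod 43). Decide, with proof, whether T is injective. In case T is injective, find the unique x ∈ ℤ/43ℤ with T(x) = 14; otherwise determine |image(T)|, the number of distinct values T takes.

Since 43 is prime, the nonzero elements of ℤ/43ℤ form a cyclic group of order 42.
As gcd(23, 42) = 1, raising to the 23rd power is a bijection on this group: if u^23 ≡ v^23 then (uv^{−1})^23 = 1, and the only element of order dividing gcd(23, 42) = 1 is 1, so u = v.
With T(0) = 0 this makes T injective on all of ℤ/43ℤ, hence bijective (finite equal-size domain and codomain). In particular T is injective.
Since T is injective, we find the preimage of 14. The inverse of x ↦ x^23 on (ℤ/43ℤ)^× is x ↦ x^11, because 23·11 = 253 = 6·42 + 1 ≡ 1 (mod 42) and x^{42} = 1 for x ≠ 0 (Fermat). So T⁻¹(14) = 14^11 mod 43.
Repeated squaring mod 43: 14^1 ≡ 14, 14^2 ≡ 14² = 196 ≡ 24, 14^4 ≡ 24² = 576 ≡ 17, 14^8 ≡ 17² = 289 ≡ 31. Since 11 = 8 + 2 + 1, 14^11 ≡ 31·24·14: 31·24 = 744 ≡ 13, then 13·14 = 182 ≡ 10. So 14^11 ≡ 10 (mod 43).
Hence T⁻¹(14) = 10.

10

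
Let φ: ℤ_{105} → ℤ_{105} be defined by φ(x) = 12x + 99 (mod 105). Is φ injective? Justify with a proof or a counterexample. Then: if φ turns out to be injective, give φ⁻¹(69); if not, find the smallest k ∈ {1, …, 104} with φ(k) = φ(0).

Recall: injectivity means: for all a, b in the domain, φ(a) = φ(b) implies a = b.
We have gcd(12, 105) = 3 > 1. Taking a = 0 and b = 35: φ(0) = 99 and φ(35) = 12·35 + 99 = 519 ≡ 99 (mod 105).
So φ(0) = φ(35) while 0 ≠ 35, hence φ is not injective.
Since φ is not injective, we find the least positive k with φ(k) = φ(0): this means 12k ≡ 0 (mod 105), i.e. 105 ∣ 12k. Since gcd(12, 105) = 3, dividing through by 3 this holds exactly when 35 ∣ 4k, and as gcd(4, 35) = 1, exactly when 35 ∣ k.
The smallest positive such k is 35.

35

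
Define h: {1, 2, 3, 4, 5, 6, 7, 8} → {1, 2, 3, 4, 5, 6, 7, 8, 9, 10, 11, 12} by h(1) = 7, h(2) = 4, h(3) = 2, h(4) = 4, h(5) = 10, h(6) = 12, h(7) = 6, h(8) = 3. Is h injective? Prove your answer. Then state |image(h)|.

7

h(2) = 4 = h(4) with 2 ≠ 4, so h is not injective.
The image of h is {2, 3, 4, 6, 7, 10, 12}, which has 7 elements.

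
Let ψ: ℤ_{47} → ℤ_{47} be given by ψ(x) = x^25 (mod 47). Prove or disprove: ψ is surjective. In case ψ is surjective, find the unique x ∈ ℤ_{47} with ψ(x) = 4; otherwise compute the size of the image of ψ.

2

Since 47 is prime, the nonzero elements of ℤ_{47} form a cyclic group of order 46.
As gcd(25, 46) = 1, raising to the 25th power is a bijection on this group: if x_1^25 ≡ x_2^25 then (x_1x_2^{−1})^25 = 1, and the only element of order dividing gcd(25, 46) = 1 is 1, so x_1 = x_2.
With ψ(0) = 0 this makes ψ injective on all of ℤ_{47}, hence bijective (finite equal-size domain and codomain). In particular ψ is surjective.
Since ψ is surjective, we find the preimage of 4. The inverse of x ↦ x^25 on (ℤ_{47})^× is x ↦ x^35, because 25·35 = 875 = 19·46 + 1 ≡ 1 (mod 46) and x^{46} = 1 for x ≠ 0 (Fermat). So ψ⁻¹(4) = 4^35 mod 47.
Repeated squaring mod 47: 4^1 ≡ 4, 4^2 ≡ 4² = 16, 4^4 ≡ 16² = 256 ≡ 21, 4^8 ≡ 21² = 441 ≡ 18, 4^16 ≡ 18² = 324 ≡ 42, 4^32 ≡ 42² = 1764 ≡ 25. Since 35 = 32 + 2 + 1, 4^35 ≡ 25·16·4: 25·16 = 400 ≡ 24, then 24·4 = 96 ≡ 2. So 4^35 ≡ 2 (mod 47).
Hence ψ⁻¹(4) = 2.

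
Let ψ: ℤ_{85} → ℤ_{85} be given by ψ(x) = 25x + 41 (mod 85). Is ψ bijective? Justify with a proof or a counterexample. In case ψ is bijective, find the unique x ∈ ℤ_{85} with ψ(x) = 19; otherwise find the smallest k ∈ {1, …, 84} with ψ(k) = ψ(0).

17

We have gcd(25, 85) = 5 > 1. Taking s = 0 and t = 17: ψ(0) = 41 and ψ(17) = 25·17 + 41 = 466 ≡ 41 (mod 85).
So ψ(0) = ψ(17) while 0 ≠ 17, hence ψ is not injective, hence not bijective.
Since ψ is not bijective, we find the least positive k with ψ(k) = ψ(0): this means 25k ≡ 0 (mod 85), i.e. 85 ∣ 25k. Since gcd(25, 85) = 5, dividing through by 5 this holds exactly when 17 ∣ 5k, and as gcd(5, 17) = 1, exactly when 17 ∣ k.
The smallest positive such k is 17.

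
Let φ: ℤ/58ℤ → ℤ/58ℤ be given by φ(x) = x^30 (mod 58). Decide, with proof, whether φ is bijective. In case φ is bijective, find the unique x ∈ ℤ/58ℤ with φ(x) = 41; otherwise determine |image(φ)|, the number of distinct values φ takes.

30

φ(28): Repeated squaring mod 58: 28^1 ≡ 28, 28^2 ≡ 28² = 784 ≡ 30, 28^4 ≡ 30² = 900 ≡ 30, 28^8 ≡ 30² = 900 ≡ 30, 28^16 ≡ 30² = 900 ≡ 30. Since 30 = 16 + 8 + 4 + 2, 28^30 ≡ 30·30·30·30: 30·30 = 900 ≡ 30, then 30·30 = 900 ≡ 30, then 30·30 = 900 ≡ 30. So 28^30 ≡ 30 (mod 58).
φ(30): Repeated squaring mod 58: 30^1 ≡ 30, 30^2 ≡ 30² = 900 ≡ 30, 30^4 ≡ 30² = 900 ≡ 30, 30^8 ≡ 30² = 900 ≡ 30, 30^16 ≡ 30² = 900 ≡ 30. Since 30 = 16 + 8 + 4 + 2, 30^30 ≡ 30·30·30·30: 30·30 = 900 ≡ 30, then 30·30 = 900 ≡ 30, then 30·30 = 900 ≡ 30. So 30^30 ≡ 30 (mod 58).
So φ(28) = φ(30) = 30 while 28 ≠ 30, therefore φ is not injective, hence not bijective.
Since φ is not bijective, we determine |image(φ)|. Computing x^30 mod 58 for each x (by repeated squaring, reducing mod 58 at every step), the values φ(0), φ(1), …, φ(57) are: 0, 1, 4, 9, 16, 25, 36, 49, 6, 23, 42, 5, 28, 53, 22, 51, 24, 57, 34, 13, 52, 35, 20, 7, 54, 45, 38, 33, 30, 29, 30, 33, 38, 45, 54, 7, 20, 35, 52, 13, 34, 57, 24, 51, 22, 53, 28, 5, 42, 23, 6, 49, 36, 25, 16, 9, 4, 1.
The distinct values are {0, 1, 4, 5, 6, 7, 9, 13, 16, 20, 22, 23, 24, 25, 28, 29, 30, 33, 34, 35, 36, 38, 42, 45, 49, 51, 52, 53, 54, 57}; there are 30 of them.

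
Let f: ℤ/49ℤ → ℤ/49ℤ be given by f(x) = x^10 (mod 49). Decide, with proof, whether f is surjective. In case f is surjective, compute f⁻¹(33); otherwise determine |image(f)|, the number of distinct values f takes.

22

f(0) = 0^10 = 0.
f(7): Repeated squaring mod 49: 7^1 ≡ 7, 7^2 ≡ 7² = 49 ≡ 0, 7^4 ≡ 0² = 0, 7^8 ≡ 0² = 0. Since 10 = 8 + 2, 7^10 ≡ 0·0: 0·0 = 0. So 7^10 ≡ 0 (mod 49).
So f(0) = f(7) = 0 while 0 ≠ 7, thus f is not injective.
A non-injective map from the 49-element set ℤ/49ℤ to itself takes at most 48 distinct values, so it cannot be surjective. Thus f is not surjective.
Since f is not surjective, we determine |image(f)|. Computing x^10 mod 49 for each x (by repeated squaring, reducing mod 49 at every step), the values f(0), f(1), …, f(48) are: 0, 1, 44, 4, 25, 23, 29, 0, 22, 16, 32, 46, 2, 8, 0, 43, 37, 11, 18, 30, 36, 0, 15, 9, 39, 39, 9, 15, 0, 36, 30, 18, 11, 37, 43, 0, 8, 2, 46, 32, 16, 22, 0, 29, 23, 25, 4, 44, 1.
The distinct values are {0, 1, 2, 4, 8, 9, 11, 15, 16, 18, 22, 23, 25, 29, 30, 32, 36, 37, 39, 43, 44, 46}; there are 22 of them.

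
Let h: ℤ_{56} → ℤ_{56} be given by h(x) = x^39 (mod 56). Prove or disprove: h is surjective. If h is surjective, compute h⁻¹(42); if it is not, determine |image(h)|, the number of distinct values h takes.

h(2): Repeated squaring mod 56: 2^1 ≡ 2, 2^2 ≡ 2² = 4, 2^4 ≡ 4² = 16, 2^8 ≡ 16² = 256 ≡ 32, 2^16 ≡ 32² = 1024 ≡ 16, 2^32 ≡ 16² = 256 ≡ 32. Since 39 = 32 + 4 + 2 + 1, 2^39 ≡ 32·16·4·2: 32·16 = 512 ≡ 8, then 8·4 = 32, then 32·2 = 64 ≡ 8. So 2^39 ≡ 8 (mod 56).
h(4): Repeated squaring mod 56: 4^1 ≡ 4, 4^2 ≡ 4² = 16, 4^4 ≡ 16² = 256 ≡ 32, 4^8 ≡ 32² = 1024 ≡ 16, 4^16 ≡ 16² = 256 ≡ 32, 4^32 ≡ 32² = 1024 ≡ 16. Since 39 = 32 + 4 + 2 + 1, 4^39 ≡ 16·32·16·4: 16·32 = 512 ≡ 8, then 8·16 = 128 ≡ 16, then 16·4 = 64 ≡ 8. So 4^39 ≡ 8 (mod 56).
So h(2) = h(4) = 8 while 2 ≠ 4, thus h is not injective.
A non-injective map from the 56-element set ℤ_{56} to itself takes at most 55 distinct values, so it cannot be surjective. So h is not surjective.
Since h is not surjective, we determine |image(h)|. Computing x^39 mod 56 for each x (by repeated squaring, reducing mod 56 at every step), the values h(0), h(1), …, h(55) are: 0, 1, 8, 27, 8, 13, 48, 7, 8, 1, 48, 43, 48, 13, 0, 15, 8, 41, 8, 27, 48, 21, 8, 15, 48, 1, 48, 27, 0, 29, 8, 55, 8, 41, 48, 35, 8, 29, 48, 15, 48, 41, 0, 43, 8, 13, 8, 55, 48, 49, 8, 43, 48, 29, 48, 55.
The distinct values are {0, 1, 7, 8, 13, 15, 21, 27, 29, 35, 41, 43, 48, 49, 55}; there are 15 of them.

15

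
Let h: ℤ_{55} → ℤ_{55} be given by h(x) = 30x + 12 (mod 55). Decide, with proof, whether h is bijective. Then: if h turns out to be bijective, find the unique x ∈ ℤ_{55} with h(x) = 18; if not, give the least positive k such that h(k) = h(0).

11

We have gcd(30, 55) = 5 > 1. Taking u = 0 and v = 11: h(0) = 12 and h(11) = 30·11 + 12 = 342 ≡ 12 (mod 55).
So h(0) = h(11) while 0 ≠ 11, hence h is not injective, hence not bijective.
Since h is not bijective, we find the least positive k with h(k) = h(0): this means 30k ≡ 0 (mod 55), i.e. 55 ∣ 30k. Since gcd(30, 55) = 5, dividing through by 5 this holds exactly when 11 ∣ 6k, and as gcd(6, 11) = 1, exactly when 11 ∣ k.
The smallest positive such k is 11.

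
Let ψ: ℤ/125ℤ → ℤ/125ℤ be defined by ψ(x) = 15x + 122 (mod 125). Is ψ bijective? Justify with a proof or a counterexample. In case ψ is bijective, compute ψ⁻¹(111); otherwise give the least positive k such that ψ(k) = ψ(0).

25

We have gcd(15, 125) = 5 > 1. Taking a = 0 and b = 25: ψ(0) = 122 and ψ(25) = 15·25 + 122 = 497 ≡ 122 (mod 125).
So ψ(0) = ψ(25) while 0 ≠ 25, thus ψ is not injective, hence not bijective.
Since ψ is not bijective, we find the least positive k with ψ(k) = ψ(0): this means 15k ≡ 0 (mod 125), i.e. 125 ∣ 15k. Since gcd(15, 125) = 5, dividing through by 5 this holds exactly when 25 ∣ 3k, and as gcd(3, 25) = 1, exactly when 25 ∣ k.
The smallest positive such k is 25.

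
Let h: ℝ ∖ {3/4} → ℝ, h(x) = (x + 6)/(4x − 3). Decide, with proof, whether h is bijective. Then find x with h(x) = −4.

If h(x) = 1/4, cross-multiplying gives 4(x + 6) = 1(4x − 3), which simplifies to 24 = −3 — false.  So 1/4 has no preimage and h is not surjective.
Therefore h is not bijective.
Solving h(x) = −4: cross-multiplying gives x + 6 = −4(4x − 3), which rearranges to 17x = 6, so x = 6/17.

6/17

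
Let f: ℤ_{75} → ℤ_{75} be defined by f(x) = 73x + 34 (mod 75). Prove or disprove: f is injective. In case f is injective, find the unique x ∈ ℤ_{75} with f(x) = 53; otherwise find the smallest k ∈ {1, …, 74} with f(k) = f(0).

Suppose f(x_1) = f(x_2) in ℤ_{75}. Then 73x_1 + 34 ≡ 73x_2 + 34 (mod 75), hence 73(x_1 − x_2) ≡ 0 (mod 75).
Since gcd(73, 75) = 1, 73 is invertible modulo 75, so x_1 − x_2 ≡ 0 (mod 75), i.e. x_1 = x_2.
Thus f is injective.
We now compute 73⁻¹ mod 75 explicitly. Euclid's algorithm: 75 = 1·73 + 2, 73 = 36·2 + 1; back-substituting gives 1 = 37·73 − 36·75, so 73⁻¹ ≡ 37 (mod 75).
Since f is injective, we compute f⁻¹(53): solve 73x + 34 ≡ 53 (mod 75), i.e. 73x ≡ 19 (mod 75).
Multiplying by 73⁻¹ = 37 gives x ≡ 37·19 = 703 = 9·75 + 28 ≡ 28 (mod 75).
Check: f(28) = 73·28 + 34 = 2078 = 27·75 + 53 ≡ 53 (mod 75).

28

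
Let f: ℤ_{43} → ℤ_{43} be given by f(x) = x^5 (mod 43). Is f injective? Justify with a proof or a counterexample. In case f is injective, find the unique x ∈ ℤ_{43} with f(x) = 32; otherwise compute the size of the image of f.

2

Since 43 is prime, the nonzero elements of ℤ_{43} form a cyclic group of order 42.
As gcd(5, 42) = 1, raising to the 5th power is a bijection on this group: if u^5 ≡ v^5 then (uv^{−1})^5 = 1, and the only element of order dividing gcd(5, 42) = 1 is 1, so u = v.
With f(0) = 0 this makes f injective on all of ℤ_{43}, hence bijective (finite equal-size domain and codomain). In particular f is injective.
Since f is injective, we find the preimage of 32. The inverse of x ↦ x^5 on (ℤ_{43})^× is x ↦ x^17, because 5·17 = 85 = 2·42 + 1 ≡ 1 (mod 42) and x^{42} = 1 for x ≠ 0 (Fermat). So f⁻¹(32) = 32^17 mod 43.
Repeated squaring mod 43: 32^1 ≡ 32, 32^2 ≡ 32² = 1024 ≡ 35, 32^4 ≡ 35² = 1225 ≡ 21, 32^8 ≡ 21² = 441 ≡ 11, 32^16 ≡ 11² = 121 ≡ 35. Since 17 = 16 + 1, 32^17 ≡ 35·32: 35·32 = 1120 ≡ 2. So 32^17 ≡ 2 (mod 43).
Hence f⁻¹(32) = 2.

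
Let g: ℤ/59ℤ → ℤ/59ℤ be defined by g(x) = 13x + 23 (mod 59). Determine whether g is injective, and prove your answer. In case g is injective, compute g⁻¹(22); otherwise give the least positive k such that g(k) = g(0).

9

Suppose g(s) = g(t) in ℤ/59ℤ. Then 13s + 23 ≡ 13t + 23 (mod 59), hence 13(s − t) ≡ 0 (mod 59).
Since gcd(13, 59) = 1, 13 is invertible modulo 59, thus s − t ≡ 0 (mod 59), i.e. s = t.
Hence g is injective.
We now compute 13⁻¹ mod 59 explicitly. Euclid's algorithm: 59 = 4·13 + 7, 13 = 1·7 + 6, 7 = 1·6 + 1; back-substituting gives 1 = 50·13 − 11·59, so 13⁻¹ ≡ 50 (mod 59).
Since g is injective, we compute g⁻¹(22): solve 13x + 23 ≡ 22 (mod 59), i.e. 13x ≡ 58 (mod 59).
Multiplying by 13⁻¹ = 50 gives x ≡ 50·58 = 2900 = 49·59 + 9 ≡ 9 (mod 59).
Check: g(9) = 13·9 + 23 = 140 = 2·59 + 22 ≡ 22 (mod 59).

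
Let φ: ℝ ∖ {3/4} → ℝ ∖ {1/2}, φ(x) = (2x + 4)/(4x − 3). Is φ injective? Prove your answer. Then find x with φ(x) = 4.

8/7

Suppose φ(u) = φ(v). Cross-multiplying: (2u + 4)(4v − 3) = (2v + 4)(4u − 3).
Expanding both sides and cancelling the symmetric terms leaves −22·(u − v) = 0. Since −22 ≠ 0, u = v. Hence φ is injective.
Solving φ(x) = 4: cross-multiplying gives 2x + 4 = 4(4x − 3), which rearranges to −14x = −16, so x = 8/7.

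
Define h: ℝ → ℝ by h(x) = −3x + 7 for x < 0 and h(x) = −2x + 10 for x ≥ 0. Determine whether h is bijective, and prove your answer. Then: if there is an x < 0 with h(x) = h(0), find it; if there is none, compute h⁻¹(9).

-1

Both pieces are strictly decreasing (slopes −3 and −2), so each is injective on its own interval.
The left piece maps (−∞, 0) onto (7, ∞); the right piece maps [0, ∞) onto (−∞, 10].
These images overlap. In particular h(0) = 10 (right piece), and solving −3x + 7 = 10 on the left piece gives x = −1 < 0.
So h(−1) = h(0) with −1 ≠ 0, and h is not injective, hence not bijective. This x = −1 is the requested value below 0.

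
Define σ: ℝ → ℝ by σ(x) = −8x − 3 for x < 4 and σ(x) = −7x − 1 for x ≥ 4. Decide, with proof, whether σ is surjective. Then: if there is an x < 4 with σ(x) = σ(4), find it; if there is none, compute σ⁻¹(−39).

Both pieces are strictly decreasing (slopes −8 and −7), so each is injective on its own interval.
The left piece maps (−∞, 4) onto (−35, ∞); the right piece maps [4, ∞) onto (−∞, −29].
The union (−35, ∞) ∪ (−∞, −29] covers ℝ, so σ is surjective.
For the follow-up: the images overlap, so an x < 4 with σ(x) = σ(4) exists. σ(4) = −29; solving −8x − 3 = −29 for x < 4 gives x = (−29 + 3)/(−8) = 13/4.

13/4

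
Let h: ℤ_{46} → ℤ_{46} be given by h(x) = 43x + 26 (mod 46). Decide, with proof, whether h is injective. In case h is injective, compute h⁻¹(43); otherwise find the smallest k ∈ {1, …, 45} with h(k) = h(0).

25

Suppose h(x_1) = h(x_2) in ℤ_{46}. Then 43x_1 + 26 ≡ 43x_2 + 26 (mod 46), thus 43(x_1 − x_2) ≡ 0 (mod 46).
Since gcd(43, 46) = 1, 43 is invertible modulo 46, thus x_1 − x_2 ≡ 0 (mod 46), i.e. x_1 = x_2.
Therefore h is injective.
We now compute 43⁻¹ mod 46 explicitly. Euclid's algorithm: 46 = 1·43 + 3, 43 = 14·3 + 1; back-substituting gives 1 = 15·43 − 14·46, so 43⁻¹ ≡ 15 (mod 46).
Since h is injective, we compute h⁻¹(43): solve 43x + 26 ≡ 43 (mod 46), i.e. 43x ≡ 17 (mod 46).
Multiplying by 43⁻¹ = 15 gives x ≡ 15·17 = 255 = 5·46 + 25 ≡ 25 (mod 46).
Check: h(25) = 43·25 + 26 = 1101 = 23·46 + 43 ≡ 43 (mod 46).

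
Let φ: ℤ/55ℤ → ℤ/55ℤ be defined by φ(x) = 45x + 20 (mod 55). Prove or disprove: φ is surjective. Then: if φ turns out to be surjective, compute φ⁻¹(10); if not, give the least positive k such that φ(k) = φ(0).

By definition, surjectivity means every element of the codomain has a preimage under φ.
Since gcd(45, 55) = 5, we have 45x ≡ 0 (mod 5) for all x, so φ(x) ≡ 0 (mod 5).
But 1 ≢ 0 (mod 5), so 1 ∈ ℤ/55ℤ has no preimage. So φ is not surjective.
Since φ is not surjective, we find the least positive k with φ(k) = φ(0): this means 45k ≡ 0 (mod 55), i.e. 55 ∣ 45k. Since gcd(45, 55) = 5, dividing through by 5 this holds exactly when 11 ∣ 9k, and as gcd(9, 11) = 1, exactly when 11 ∣ k.
The smallest positive such k is 11.

11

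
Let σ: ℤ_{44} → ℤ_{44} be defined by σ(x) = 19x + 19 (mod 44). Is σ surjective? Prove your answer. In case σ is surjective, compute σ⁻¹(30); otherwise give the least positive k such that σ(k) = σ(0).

33

Since gcd(19, 44) = 1, 19 is invertible modulo 44. Euclid's algorithm: 44 = 2·19 + 6, 19 = 3·6 + 1; back-substituting gives 1 = 7·19 − 3·44, so 19⁻¹ ≡ 7 (mod 44).
Then y ↦ 7(y − 19) is a two-sided inverse to σ, so every y ∈ ℤ_{44} has a preimage.
Therefore σ is surjective.
Since σ is surjective, we find σ⁻¹(30): we need 19x ≡ 30 − 19 ≡ 11 (mod 44). Using 19⁻¹ = 7: x ≡ 7·11 = 77 = 1·44 + 33, so x = 33.
Check: σ(33) = 19·33 + 19 = 646 = 14·44 + 30 ≡ 30 (mod 44).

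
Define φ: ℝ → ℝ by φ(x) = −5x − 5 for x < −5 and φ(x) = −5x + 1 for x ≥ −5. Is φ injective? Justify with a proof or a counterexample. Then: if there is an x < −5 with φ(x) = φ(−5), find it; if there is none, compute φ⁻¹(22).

-31/5

Both pieces are strictly decreasing (slopes −5 and −5), so each is injective on its own interval.
The left piece maps (−∞, −5) onto (20, ∞); the right piece maps [−5, ∞) onto (−∞, 26].
These images overlap. In particular φ(−5) = 26 (right piece), and solving −5x − 5 = 26 on the left piece gives x = −31/5 < −5.
So φ(−31/5) = φ(−5) with −31/5 ≠ −5, and φ is not injective. This x = −31/5 is the requested value below −5.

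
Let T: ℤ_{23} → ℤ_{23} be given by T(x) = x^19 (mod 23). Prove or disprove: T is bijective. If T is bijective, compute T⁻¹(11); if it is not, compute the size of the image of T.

7

Since 23 is prime, the nonzero elements of ℤ_{23} form a cyclic group of order 22.
As gcd(19, 22) = 1, raising to the 19th power is a bijection on this group: if x_1^19 ≡ x_2^19 then (x_1x_2^{−1})^19 = 1, and the only element of order dividing gcd(19, 22) = 1 is 1, so x_1 = x_2.
With T(0) = 0 this makes T injective on all of ℤ_{23}, hence bijective (finite equal-size domain and codomain). In particular T is bijective.
Since T is bijective, we find the preimage of 11. The inverse of x ↦ x^19 on (ℤ_{23})^× is x ↦ x^7, because 19·7 = 133 = 6·22 + 1 ≡ 1 (mod 22) and x^{22} = 1 for x ≠ 0 (Fermat). So T⁻¹(11) = 11^7 mod 23.
Repeated squaring mod 23: 11^1 ≡ 11, 11^2 ≡ 11² = 121 ≡ 6, 11^4 ≡ 6² = 36 ≡ 13. Since 7 = 4 + 2 + 1, 11^7 ≡ 13·6·11: 13·6 = 78 ≡ 9, then 9·11 = 99 ≡ 7. So 11^7 ≡ 7 (mod 23).
Hence T⁻¹(11) = 7.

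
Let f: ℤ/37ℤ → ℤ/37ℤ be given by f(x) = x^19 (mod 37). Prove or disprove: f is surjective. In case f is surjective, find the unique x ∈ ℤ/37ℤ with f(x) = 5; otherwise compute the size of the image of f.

32

Since 37 is prime, the nonzero elements of ℤ/37ℤ form a cyclic group of order 36.
As gcd(19, 36) = 1, raising to the 19th power is a bijection on this group: if x_1^19 ≡ x_2^19 then (x_1x_2^{−1})^19 = 1, and the only element of order dividing gcd(19, 36) = 1 is 1, so x_1 = x_2.
With f(0) = 0 this makes f injective on all of ℤ/37ℤ, hence bijective (finite equal-size domain and codomain). In particular f is surjective.
Since f is surjective, we find the preimage of 5. The inverse of x ↦ x^19 on (ℤ/37ℤ)^× is x ↦ x^19, because 19·19 = 361 = 10·36 + 1 ≡ 1 (mod 36) and x^{36} = 1 for x ≠ 0 (Fermat). So f⁻¹(5) = 5^19 mod 37.
Repeated squaring mod 37: 5^1 ≡ 5, 5^2 ≡ 5² = 25, 5^4 ≡ 25² = 625 ≡ 33, 5^8 ≡ 33² = 1089 ≡ 16, 5^16 ≡ 16² = 256 ≡ 34. Since 19 = 16 + 2 + 1, 5^19 ≡ 34·25·5: 34·25 = 850 ≡ 36, then 36·5 = 180 ≡ 32. So 5^19 ≡ 32 (mod 37).
Hence f⁻¹(5) = 32.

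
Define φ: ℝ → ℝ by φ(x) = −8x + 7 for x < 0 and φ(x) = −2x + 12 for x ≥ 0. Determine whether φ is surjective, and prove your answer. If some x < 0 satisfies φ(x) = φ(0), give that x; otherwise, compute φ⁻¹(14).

Both pieces are strictly decreasing (slopes −8 and −2), so each is injective on its own interval.
The left piece maps (−∞, 0) onto (7, ∞); the right piece maps [0, ∞) onto (−∞, 12].
The union (7, ∞) ∪ (−∞, 12] covers ℝ, so φ is surjective.
For the follow-up: the images overlap, so an x < 0 with φ(x) = φ(0) exists. φ(0) = 12; solving −8x + 7 = 12 for x < 0 gives x = (12 − 7)/(−8) = −5/8.

-5/8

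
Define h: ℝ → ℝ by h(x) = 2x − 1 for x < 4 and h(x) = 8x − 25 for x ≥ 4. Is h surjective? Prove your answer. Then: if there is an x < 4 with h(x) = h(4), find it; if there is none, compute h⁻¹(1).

1

Both pieces are strictly increasing (slopes 2 and 8), so each is injective on its own interval.
The left piece maps (−∞, 4) onto (−∞, 7); the right piece maps [4, ∞) onto [7, ∞).
These images together cover ℝ, so h is surjective.
Because the two images are disjoint, no x < 4 has h(x) = h(4), so we compute h⁻¹(1): 1 lies in (−∞, 7), so solve 2x − 1 = 1: x = (1 + 1)/2 = 1.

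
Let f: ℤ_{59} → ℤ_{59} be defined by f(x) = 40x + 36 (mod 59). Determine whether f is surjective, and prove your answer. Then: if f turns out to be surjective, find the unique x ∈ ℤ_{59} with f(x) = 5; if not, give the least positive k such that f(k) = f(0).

42

Since gcd(40, 59) = 1, 40 is invertible modulo 59. Euclid's algorithm: 59 = 1·40 + 19, 40 = 2·19 + 2, 19 = 9·2 + 1; back-substituting gives 1 = 31·40 − 21·59, so 40⁻¹ ≡ 31 (mod 59).
Then y ↦ 31(y − 36) is a two-sided inverse to f, so every y ∈ ℤ_{59} has a preimage.
Thus f is surjective.
Since f is surjective, we compute f⁻¹(5): solve 40x + 36 ≡ 5 (mod 59), i.e. 40x ≡ 28 (mod 59).
Multiplying by 40⁻¹ = 31 gives x ≡ 31·28 = 868 = 14·59 + 42 ≡ 42 (mod 59).
Check: f(42) = 40·42 + 36 = 1716 = 29·59 + 5 ≡ 5 (mod 59).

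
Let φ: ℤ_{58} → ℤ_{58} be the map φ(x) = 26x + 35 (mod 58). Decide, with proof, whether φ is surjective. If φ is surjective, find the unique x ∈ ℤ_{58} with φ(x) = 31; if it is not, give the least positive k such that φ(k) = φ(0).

29

Since gcd(26, 58) = 2, we have 26x ≡ 0 (mod 2) for all x, so φ(x) ≡ 1 (mod 2).
But 0 ≢ 1 (mod 2), so 0 ∈ ℤ_{58} has no preimage. Hence φ is not surjective.
Since φ is not surjective, we find the least positive k with φ(k) = φ(0): this means 26k ≡ 0 (mod 58), i.e. 58 ∣ 26k. Since gcd(26, 58) = 2, dividing through by 2 this holds exactly when 29 ∣ 13k, and as gcd(13, 29) = 1, exactly when 29 ∣ k.
The smallest positive such k is 29.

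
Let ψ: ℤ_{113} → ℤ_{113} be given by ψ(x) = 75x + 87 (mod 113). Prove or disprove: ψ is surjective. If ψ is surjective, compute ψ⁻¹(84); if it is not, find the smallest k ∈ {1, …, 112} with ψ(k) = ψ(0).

Since gcd(75, 113) = 1, 75 is invertible modulo 113. Euclid's algorithm: 113 = 1·75 + 38, 75 = 1·38 + 37, 38 = 1·37 + 1; back-substituting gives 1 = 110·75 − 73·113, so 75⁻¹ ≡ 110 (mod 113).
For any y ∈ ℤ_{113}, x = 110(y − 87) mod 113 satisfies ψ(x) = 75·110(y − 87) + 87 ≡ y (since 75·110 ≡ 1 mod 113). So every y has a preimage.
Hence ψ is surjective.
Since ψ is surjective, we compute ψ⁻¹(84): solve 75x + 87 ≡ 84 (mod 113), i.e. 75x ≡ 110 (mod 113).
Multiplying by 75⁻¹ = 110 gives x ≡ 110·110 = 12100 = 107·113 + 9 ≡ 9 (mod 113).
Check: ψ(9) = 75·9 + 87 = 762 = 6·113 + 84 ≡ 84 (mod 113).

9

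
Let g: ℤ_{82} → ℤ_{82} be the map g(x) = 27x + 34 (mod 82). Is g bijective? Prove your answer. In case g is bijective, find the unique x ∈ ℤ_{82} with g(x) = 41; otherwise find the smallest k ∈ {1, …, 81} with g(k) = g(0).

Recall: injectivity means: for all s, t in the domain, g(s) = g(t) implies s = t.
Suppose g(s) = g(t) in ℤ_{82}. Then 27s + 34 ≡ 27t + 34 (mod 82), thus 27(s − t) ≡ 0 (mod 82).
Since gcd(27, 82) = 1, 27 is invertible modulo 82, therefore s − t ≡ 0 (mod 82), i.e. s = t.
We now compute 27⁻¹ mod 82 explicitly. Euclid's algorithm: 82 = 3·27 + 1; back-substituting gives 1 = 79·27 − 26·82, so 27⁻¹ ≡ 79 (mod 82).
For any y ∈ ℤ_{82}, x = 79(y − 34) mod 82 satisfies g(x) = 27·79(y − 34) + 34 ≡ y (since 27·79 ≡ 1 mod 82). So every y has a preimage.
So g is bijective.
Since g is bijective, we find g⁻¹(41): we need 27x ≡ 41 − 34 ≡ 7 (mod 82). Using 27⁻¹ = 79: x ≡ 79·7 = 553 = 6·82 + 61, so x = 61.
Check: g(61) = 27·61 + 34 = 1681 = 20·82 + 41 ≡ 41 (mod 82).

61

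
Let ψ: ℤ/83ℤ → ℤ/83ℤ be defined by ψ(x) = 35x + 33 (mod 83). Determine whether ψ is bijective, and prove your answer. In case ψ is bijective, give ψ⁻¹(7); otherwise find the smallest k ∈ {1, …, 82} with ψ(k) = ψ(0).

Recall that ψ is injective when ψ(a) = ψ(b) forces a = b.
If ψ(a) = ψ(b), then 35a ≡ 35b (mod 83). Because gcd(35, 83) = 1, we may cancel 35 to get a ≡ b (mod 83).
We now compute 35⁻¹ mod 83 explicitly. Euclid's algorithm: 83 = 2·35 + 13, 35 = 2·13 + 9, 13 = 1·9 + 4, 9 = 2·4 + 1; back-substituting gives 1 = 19·35 − 8·83, so 35⁻¹ ≡ 19 (mod 83).
Then y ↦ 19(y − 33) is a two-sided inverse to ψ, so every y ∈ ℤ/83ℤ has a preimage.
Hence ψ is bijective.
Since ψ is bijective, we compute ψ⁻¹(7): solve 35x + 33 ≡ 7 (mod 83), i.e. 35x ≡ 57 (mod 83).
Multiplying by 35⁻¹ = 19 gives x ≡ 19·57 = 1083 = 13·83 + 4 ≡ 4 (mod 83).
Check: ψ(4) = 35·4 + 33 = 173 = 2·83 + 7 ≡ 7 (mod 83).

4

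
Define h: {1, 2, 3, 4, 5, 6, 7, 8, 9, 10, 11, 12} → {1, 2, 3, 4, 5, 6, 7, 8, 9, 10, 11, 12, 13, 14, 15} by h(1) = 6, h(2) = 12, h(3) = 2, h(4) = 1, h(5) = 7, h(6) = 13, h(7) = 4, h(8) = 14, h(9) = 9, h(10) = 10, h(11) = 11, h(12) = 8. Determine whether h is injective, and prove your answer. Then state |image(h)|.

12

The values h(1), …, h(12) are 6, 12, 2, 1, 7, 13, 4, 14, 9, 10, 11, 8 — all distinct.
So h(x_1) = h(x_2) only when x_1 = x_2, and h is injective.
The image of h is {1, 2, 4, 6, 7, 8, 9, 10, 11, 12, 13, 14}, which has 12 elements.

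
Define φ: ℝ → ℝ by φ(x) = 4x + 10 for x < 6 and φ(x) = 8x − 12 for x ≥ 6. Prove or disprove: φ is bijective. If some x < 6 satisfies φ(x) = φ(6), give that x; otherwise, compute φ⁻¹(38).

Both pieces are strictly increasing (slopes 4 and 8), so each is injective on its own interval.
The left piece maps (−∞, 6) onto (−∞, 34); the right piece maps [6, ∞) onto [36, ∞).
The images leave a gap (34 has no preimage), so φ is not surjective, hence not bijective.
Because the two images are disjoint, no x < 6 has φ(x) = φ(6), so we compute φ⁻¹(38): 38 lies in [36, ∞), so solve 8x − 12 = 38: x = (38 + 12)/8 = 25/4.

25/4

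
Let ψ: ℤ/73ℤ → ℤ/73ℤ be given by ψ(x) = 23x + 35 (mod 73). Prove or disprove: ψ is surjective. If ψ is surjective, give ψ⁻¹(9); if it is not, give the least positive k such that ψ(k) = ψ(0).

56

Since gcd(23, 73) = 1, 23 is invertible modulo 73. Euclid's algorithm: 73 = 3·23 + 4, 23 = 5·4 + 3, 4 = 1·3 + 1; back-substituting gives 1 = 54·23 − 17·73, so 23⁻¹ ≡ 54 (mod 73).
For any y ∈ ℤ/73ℤ, x = 54(y − 35) mod 73 satisfies ψ(x) = 23·54(y − 35) + 35 ≡ y (since 23·54 ≡ 1 mod 73). So every y has a preimage.
Thus ψ is surjective.
Since ψ is surjective, we compute ψ⁻¹(9): solve 23x + 35 ≡ 9 (mod 73), i.e. 23x ≡ 47 (mod 73).
Multiplying by 23⁻¹ = 54 gives x ≡ 54·47 = 2538 = 34·73 + 56 ≡ 56 (mod 73).
Check: ψ(56) = 23·56 + 35 = 1323 = 18·73 + 9 ≡ 9 (mod 73).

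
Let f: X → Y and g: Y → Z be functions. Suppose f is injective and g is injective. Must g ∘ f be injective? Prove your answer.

Suppose (g ∘ f)(a) = (g ∘ f)(b), i.e. g(f(a)) = g(f(b)).
Since g is injective, f(a) = f(b). Since f is injective, a = b. Thus g ∘ f is injective.

injective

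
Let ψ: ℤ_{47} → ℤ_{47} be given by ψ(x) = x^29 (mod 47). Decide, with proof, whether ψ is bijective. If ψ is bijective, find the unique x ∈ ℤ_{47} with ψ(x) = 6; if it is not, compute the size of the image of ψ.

27

Since 47 is prime, the nonzero elements of ℤ_{47} form a cyclic group of order 46.
As gcd(29, 46) = 1, raising to the 29th power is a bijection on this group: if u^29 ≡ v^29 then (uv^{−1})^29 = 1, and the only element of order dividing gcd(29, 46) = 1 is 1, so u = v.
With ψ(0) = 0 this makes ψ injective on all of ℤ_{47}, hence bijective (finite equal-size domain and codomain). In particular ψ is bijective.
Since ψ is bijective, we find the preimage of 6. The inverse of x ↦ x^29 on (ℤ_{47})^× is x ↦ x^27, because 29·27 = 783 = 17·46 + 1 ≡ 1 (mod 46) and x^{46} = 1 for x ≠ 0 (Fermat). So ψ⁻¹(6) = 6^27 mod 47.
Repeated squaring mod 47: 6^1 ≡ 6, 6^2 ≡ 6² = 36, 6^4 ≡ 36² = 1296 ≡ 27, 6^8 ≡ 27² = 729 ≡ 24, 6^16 ≡ 24² = 576 ≡ 12. Since 27 = 16 + 8 + 2 + 1, 6^27 ≡ 12·24·36·6: 12·24 = 288 ≡ 6, then 6·36 = 216 ≡ 28, then 28·6 = 168 ≡ 27. So 6^27 ≡ 27 (mod 47).
Hence ψ⁻¹(6) = 27.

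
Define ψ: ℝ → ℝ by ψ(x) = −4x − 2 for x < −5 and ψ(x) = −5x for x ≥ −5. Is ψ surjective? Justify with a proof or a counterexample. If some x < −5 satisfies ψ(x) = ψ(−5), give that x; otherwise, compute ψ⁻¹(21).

-27/4

Both pieces are strictly decreasing (slopes −4 and −5), so each is injective on its own interval.
The left piece maps (−∞, −5) onto (18, ∞); the right piece maps [−5, ∞) onto (−∞, 25].
The union (18, ∞) ∪ (−∞, 25] covers ℝ, so ψ is surjective.
For the follow-up: the images overlap, so an x < −5 with ψ(x) = ψ(−5) exists. ψ(−5) = 25; solving −4x − 2 = 25 for x < −5 gives x = (25 + 2)/(−4) = −27/4.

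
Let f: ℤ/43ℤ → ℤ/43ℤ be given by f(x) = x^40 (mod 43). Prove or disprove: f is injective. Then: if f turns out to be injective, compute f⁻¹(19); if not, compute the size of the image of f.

22

f(21): Repeated squaring mod 43: 21^1 ≡ 21, 21^2 ≡ 21² = 441 ≡ 11, 21^4 ≡ 11² = 121 ≡ 35, 21^8 ≡ 35² = 1225 ≡ 21, 21^16 ≡ 21² = 441 ≡ 11, 21^32 ≡ 11² = 121 ≡ 35. Since 40 = 32 + 8, 21^40 ≡ 35·21: 35·21 = 735 ≡ 4. So 21^40 ≡ 4 (mod 43).
f(22): Repeated squaring mod 43: 22^1 ≡ 22, 22^2 ≡ 22² = 484 ≡ 11, 22^4 ≡ 11² = 121 ≡ 35, 22^8 ≡ 35² = 1225 ≡ 21, 22^16 ≡ 21² = 441 ≡ 11, 22^32 ≡ 11² = 121 ≡ 35. Since 40 = 32 + 8, 22^40 ≡ 35·21: 35·21 = 735 ≡ 4. So 22^40 ≡ 4 (mod 43).
So f(21) = f(22) = 4 while 21 ≠ 22, thus f is not injective.
Since f is not injective, we determine |image(f)|. Computing x^40 mod 43 for each x (by repeated squaring, reducing mod 43 at every step), the values f(0), f(1), …, f(42) are: 0, 1, 11, 24, 35, 31, 6, 36, 41, 17, 40, 16, 23, 14, 9, 13, 21, 25, 15, 38, 10, 4, 4, 10, 38, 15, 25, 21, 13, 9, 14, 23, 16, 40, 17, 41, 36, 6, 31, 35, 24, 11, 1.
The distinct values are {0, 1, 4, 6, 9, 10, 11, 13, 14, 15, 16, 17, 21, 23, 24, 25, 31, 35, 36, 38, 40, 41}; there are 22 of them.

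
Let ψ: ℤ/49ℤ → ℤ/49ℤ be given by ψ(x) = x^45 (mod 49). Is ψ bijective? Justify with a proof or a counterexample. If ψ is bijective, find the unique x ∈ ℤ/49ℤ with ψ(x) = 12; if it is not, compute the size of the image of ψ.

15

ψ(3): Repeated squaring mod 49: 3^1 ≡ 3, 3^2 ≡ 3² = 9, 3^4 ≡ 9² = 81 ≡ 32, 3^8 ≡ 32² = 1024 ≡ 44, 3^16 ≡ 44² = 1936 ≡ 25, 3^32 ≡ 25² = 625 ≡ 37. Since 45 = 32 + 8 + 4 + 1, 3^45 ≡ 37·44·32·3: 37·44 = 1628 ≡ 11, then 11·32 = 352 ≡ 9, then 9·3 = 27. So 3^45 ≡ 27 (mod 49).
ψ(5): Repeated squaring mod 49: 5^1 ≡ 5, 5^2 ≡ 5² = 25, 5^4 ≡ 25² = 625 ≡ 37, 5^8 ≡ 37² = 1369 ≡ 46, 5^16 ≡ 46² = 2116 ≡ 9, 5^32 ≡ 9² = 81 ≡ 32. Since 45 = 32 + 8 + 4 + 1, 5^45 ≡ 32·46·37·5: 32·46 = 1472 ≡ 2, then 2·37 = 74 ≡ 25, then 25·5 = 125 ≡ 27. So 5^45 ≡ 27 (mod 49).
So ψ(3) = ψ(5) = 27 while 3 ≠ 5, thus ψ is not injective, hence not bijective.
Since ψ is not bijective, we determine |image(ψ)|. Computing x^45 mod 49 for each x (by repeated squaring, reducing mod 49 at every step), the values ψ(0), ψ(1), …, ψ(48) are: 0, 1, 8, 27, 15, 27, 20, 0, 22, 43, 20, 8, 13, 41, 0, 43, 29, 13, 1, 48, 13, 0, 15, 15, 6, 43, 34, 34, 0, 36, 1, 48, 36, 20, 6, 0, 8, 36, 41, 29, 6, 27, 0, 29, 22, 34, 22, 41, 48.
The distinct values are {0, 1, 6, 8, 13, 15, 20, 22, 27, 29, 34, 36, 41, 43, 48}; there are 15 of them.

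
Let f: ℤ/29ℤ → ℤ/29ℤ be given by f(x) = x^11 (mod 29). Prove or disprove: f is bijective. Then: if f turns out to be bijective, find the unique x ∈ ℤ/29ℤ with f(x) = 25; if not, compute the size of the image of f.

16

Since 29 is prime, the nonzero elements of ℤ/29ℤ form a cyclic group of order 28.
As gcd(11, 28) = 1, raising to the 11th power is a bijection on this group: if u^11 ≡ v^11 then (uv^{−1})^11 = 1, and the only element of order dividing gcd(11, 28) = 1 is 1, so u = v.
With f(0) = 0 this makes f injective on all of ℤ/29ℤ, hence bijective (finite equal-size domain and codomain). In particular f is bijective.
Since f is bijective, we find the preimage of 25. The inverse of x ↦ x^11 on (ℤ/29ℤ)^× is x ↦ x^23, because 11·23 = 253 = 9·28 + 1 ≡ 1 (mod 28) and x^{28} = 1 for x ≠ 0 (Fermat). So f⁻¹(25) = 25^23 mod 29.
Repeated squaring mod 29: 25^1 ≡ 25, 25^2 ≡ 25² = 625 ≡ 16, 25^4 ≡ 16² = 256 ≡ 24, 25^8 ≡ 24² = 576 ≡ 25, 25^16 ≡ 25² = 625 ≡ 16. Since 23 = 16 + 4 + 2 + 1, 25^23 ≡ 16·24·16·25: 16·24 = 384 ≡ 7, then 7·16 = 112 ≡ 25, then 25·25 = 625 ≡ 16. So 25^23 ≡ 16 (mod 29).
Hence f⁻¹(25) = 16.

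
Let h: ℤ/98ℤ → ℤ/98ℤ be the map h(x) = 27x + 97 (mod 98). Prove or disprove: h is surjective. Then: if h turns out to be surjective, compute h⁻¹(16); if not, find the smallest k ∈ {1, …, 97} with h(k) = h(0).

95

Since gcd(27, 98) = 1, 27 is invertible modulo 98. Euclid's algorithm: 98 = 3·27 + 17, 27 = 1·17 + 10, 17 = 1·10 + 7, 10 = 1·7 + 3, 7 = 2·3 + 1; back-substituting gives 1 = 69·27 − 19·98, so 27⁻¹ ≡ 69 (mod 98).
Then y ↦ 69(y − 97) is a two-sided inverse to h, so every y ∈ ℤ/98ℤ has a preimage.
So h is surjective.
Since h is surjective, we find h⁻¹(16): we need 27x ≡ 16 − 97 ≡ 17 (mod 98). Using 27⁻¹ = 69: x ≡ 69·17 = 1173 = 11·98 + 95, so x = 95.
Check: h(95) = 27·95 + 97 = 2662 = 27·98 + 16 ≡ 16 (mod 98).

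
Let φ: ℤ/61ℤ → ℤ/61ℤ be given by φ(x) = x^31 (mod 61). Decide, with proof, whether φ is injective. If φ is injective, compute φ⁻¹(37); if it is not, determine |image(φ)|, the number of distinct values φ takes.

24

Since 61 is prime, the nonzero elements of ℤ/61ℤ form a cyclic group of order 60.
As gcd(31, 60) = 1, raising to the 31st power is a bijection on this group: if x_1^31 ≡ x_2^31 then (x_1x_2^{−1})^31 = 1, and the only element of order dividing gcd(31, 60) = 1 is 1, so x_1 = x_2.
With φ(0) = 0 this makes φ injective on all of ℤ/61ℤ, hence bijective (finite equal-size domain and codomain). In particular φ is injective.
Since φ is injective, we find the preimage of 37. The inverse of x ↦ x^31 on (ℤ/61ℤ)^× is x ↦ x^31, because 31·31 = 961 = 16·60 + 1 ≡ 1 (mod 60) and x^{60} = 1 for x ≠ 0 (Fermat). So φ⁻¹(37) = 37^31 mod 61.
Repeated squaring mod 61: 37^1 ≡ 37, 37^2 ≡ 37² = 1369 ≡ 27, 37^4 ≡ 27² = 729 ≡ 58, 37^8 ≡ 58² = 3364 ≡ 9, 37^16 ≡ 9² = 81 ≡ 20. Since 31 = 16 + 8 + 4 + 2 + 1, 37^31 ≡ 20·9·58·27·37: 20·9 = 180 ≡ 58, then 58·58 = 3364 ≡ 9, then 9·27 = 243 ≡ 60, then 60·37 = 2220 ≡ 24. So 37^31 ≡ 24 (mod 61).
Hence φ⁻¹(37) = 24.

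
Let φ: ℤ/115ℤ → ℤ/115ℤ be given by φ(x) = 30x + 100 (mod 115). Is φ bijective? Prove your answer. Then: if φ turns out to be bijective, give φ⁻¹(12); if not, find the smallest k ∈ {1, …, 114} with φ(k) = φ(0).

23

By definition, φ is injective when φ(u) = φ(v) forces u = v.
We have gcd(30, 115) = 5 > 1. Taking u = 0 and v = 23: φ(0) = 100 and φ(23) = 30·23 + 100 = 790 ≡ 100 (mod 115).
So φ(0) = φ(23) while 0 ≠ 23, so φ is not injective, hence not bijective.
Since φ is not bijective, we find the least positive k with φ(k) = φ(0): this means 30k ≡ 0 (mod 115), i.e. 115 ∣ 30k. Since gcd(30, 115) = 5, dividing through by 5 this holds exactly when 23 ∣ 6k, and as gcd(6, 23) = 1, exactly when 23 ∣ k.
The smallest positive such k is 23.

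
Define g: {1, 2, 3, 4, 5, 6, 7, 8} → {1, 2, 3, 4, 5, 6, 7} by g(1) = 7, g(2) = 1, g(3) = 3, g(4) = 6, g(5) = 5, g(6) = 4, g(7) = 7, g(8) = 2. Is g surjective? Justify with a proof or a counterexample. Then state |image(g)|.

Every element of the codomain has a preimage: 1 = g(2), 2 = g(8), 3 = g(3), 4 = g(6), 5 = g(5), 6 = g(4), 7 = g(1).
Thus g is surjective.
The image of g is {1, 2, 3, 4, 5, 6, 7}, which has 7 elements.

7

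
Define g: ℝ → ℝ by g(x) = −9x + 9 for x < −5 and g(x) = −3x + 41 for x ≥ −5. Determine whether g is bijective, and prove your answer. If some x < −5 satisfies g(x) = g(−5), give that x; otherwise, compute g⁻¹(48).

Both pieces are strictly decreasing (slopes −9 and −3), so each is injective on its own interval.
The left piece maps (−∞, −5) onto (54, ∞); the right piece maps [−5, ∞) onto (−∞, 56].
These images overlap. In particular g(−5) = 56 (right piece), and solving −9x + 9 = 56 on the left piece gives x = −47/9 < −5.
So g(−47/9) = g(−5) with −47/9 ≠ −5, and g is not injective, hence not bijective. This x = −47/9 is the requested value below −5.

-47/9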